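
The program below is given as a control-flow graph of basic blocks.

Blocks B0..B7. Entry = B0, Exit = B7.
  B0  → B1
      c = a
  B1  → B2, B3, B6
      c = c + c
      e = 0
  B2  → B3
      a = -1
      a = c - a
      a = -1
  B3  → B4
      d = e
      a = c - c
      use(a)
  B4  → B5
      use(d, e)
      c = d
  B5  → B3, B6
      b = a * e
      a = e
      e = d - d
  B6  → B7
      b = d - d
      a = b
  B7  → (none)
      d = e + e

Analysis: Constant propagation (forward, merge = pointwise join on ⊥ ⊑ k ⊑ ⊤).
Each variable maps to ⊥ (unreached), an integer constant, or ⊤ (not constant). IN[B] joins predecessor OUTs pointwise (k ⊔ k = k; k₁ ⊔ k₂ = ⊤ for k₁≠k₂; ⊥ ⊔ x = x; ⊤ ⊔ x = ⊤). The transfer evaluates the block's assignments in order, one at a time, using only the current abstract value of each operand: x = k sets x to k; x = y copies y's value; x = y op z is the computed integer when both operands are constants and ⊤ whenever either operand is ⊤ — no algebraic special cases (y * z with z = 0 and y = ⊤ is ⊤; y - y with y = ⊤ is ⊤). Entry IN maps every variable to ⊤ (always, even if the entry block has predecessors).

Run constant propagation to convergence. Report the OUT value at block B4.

Converged values:
  B0:  IN=(all ⊤)  OUT=(all ⊤)
  B1:  IN=(all ⊤)  OUT={e:0; rest ⊤}
  B2:  IN={e:0; rest ⊤}  OUT={a:-1, e:0; rest ⊤}
  B3:  IN={e:0; rest ⊤}  OUT={d:0, e:0; rest ⊤}
  B4:  IN={d:0, e:0; rest ⊤}  OUT={c:0, d:0, e:0; rest ⊤}
  B5:  IN={c:0, d:0, e:0; rest ⊤}  OUT={a:0, c:0, d:0, e:0; rest ⊤}
  B6:  IN={e:0; rest ⊤}  OUT={e:0; rest ⊤}
  B7:  IN={e:0; rest ⊤}  OUT={d:0, e:0; rest ⊤}

Merge at B4: IN[B4] = OUT[B3] = {a: ⊤, b: ⊤, c: ⊤, d: 0, e: 0, f: ⊤}
Applying B4's transfer function to that IN value gives OUT[B4] (row B4 above).

Answer: {a: ⊤, b: ⊤, c: 0, d: 0, e: 0, f: ⊤}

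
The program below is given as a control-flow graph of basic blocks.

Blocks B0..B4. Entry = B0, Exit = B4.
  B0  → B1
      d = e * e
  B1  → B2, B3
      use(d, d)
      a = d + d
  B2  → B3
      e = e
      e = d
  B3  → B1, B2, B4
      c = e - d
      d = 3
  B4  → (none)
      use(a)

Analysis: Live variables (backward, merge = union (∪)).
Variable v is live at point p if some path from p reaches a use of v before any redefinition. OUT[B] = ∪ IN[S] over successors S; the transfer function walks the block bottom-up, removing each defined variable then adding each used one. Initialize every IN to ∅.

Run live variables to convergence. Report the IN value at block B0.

Converged values:
  B0:  IN={e}  OUT={d, e}
  B1:  IN={d, e}  OUT={a, d, e}
  B2:  IN={a, d, e}  OUT={a, d, e}
  B3:  IN={a, d, e}  OUT={a, d, e}
  B4:  IN={a}  OUT={}

Merge at B0: OUT[B0] = IN[B1] = {d, e}
Applying B0's transfer function to that OUT value gives IN[B0] (row B0 above).

Answer: {e}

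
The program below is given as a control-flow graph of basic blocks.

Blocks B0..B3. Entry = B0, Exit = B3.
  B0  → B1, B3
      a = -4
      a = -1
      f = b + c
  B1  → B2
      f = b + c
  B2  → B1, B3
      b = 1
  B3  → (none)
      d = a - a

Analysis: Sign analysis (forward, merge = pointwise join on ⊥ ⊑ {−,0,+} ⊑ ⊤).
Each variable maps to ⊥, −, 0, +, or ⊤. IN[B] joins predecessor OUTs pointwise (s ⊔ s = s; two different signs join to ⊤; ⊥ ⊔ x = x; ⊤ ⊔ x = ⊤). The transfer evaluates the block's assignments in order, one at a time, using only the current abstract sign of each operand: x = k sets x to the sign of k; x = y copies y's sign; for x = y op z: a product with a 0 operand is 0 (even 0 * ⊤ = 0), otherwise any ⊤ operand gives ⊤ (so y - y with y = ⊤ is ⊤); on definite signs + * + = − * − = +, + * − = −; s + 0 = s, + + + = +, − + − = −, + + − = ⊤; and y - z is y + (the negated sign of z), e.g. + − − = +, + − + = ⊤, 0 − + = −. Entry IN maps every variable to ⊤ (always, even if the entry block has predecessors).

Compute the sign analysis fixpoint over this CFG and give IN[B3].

Per-block solution:
  B0: | IN=(all ⊤) | OUT={a:-; rest ⊤}
  B1: | IN={a:-; rest ⊤} | OUT={a:-; rest ⊤}
  B2: | IN={a:-; rest ⊤} | OUT={a:-, b:+; rest ⊤}
  B3: | IN={a:-; rest ⊤} | OUT={a:-; rest ⊤}

Merge at B3: IN[B3] = OUT[B0] ⊔ OUT[B2] = {a: -, b: ⊤, c: ⊤, d: ⊤, e: ⊤, f: ⊤}

Answer: {a: -, b: ⊤, c: ⊤, d: ⊤, e: ⊤, f: ⊤}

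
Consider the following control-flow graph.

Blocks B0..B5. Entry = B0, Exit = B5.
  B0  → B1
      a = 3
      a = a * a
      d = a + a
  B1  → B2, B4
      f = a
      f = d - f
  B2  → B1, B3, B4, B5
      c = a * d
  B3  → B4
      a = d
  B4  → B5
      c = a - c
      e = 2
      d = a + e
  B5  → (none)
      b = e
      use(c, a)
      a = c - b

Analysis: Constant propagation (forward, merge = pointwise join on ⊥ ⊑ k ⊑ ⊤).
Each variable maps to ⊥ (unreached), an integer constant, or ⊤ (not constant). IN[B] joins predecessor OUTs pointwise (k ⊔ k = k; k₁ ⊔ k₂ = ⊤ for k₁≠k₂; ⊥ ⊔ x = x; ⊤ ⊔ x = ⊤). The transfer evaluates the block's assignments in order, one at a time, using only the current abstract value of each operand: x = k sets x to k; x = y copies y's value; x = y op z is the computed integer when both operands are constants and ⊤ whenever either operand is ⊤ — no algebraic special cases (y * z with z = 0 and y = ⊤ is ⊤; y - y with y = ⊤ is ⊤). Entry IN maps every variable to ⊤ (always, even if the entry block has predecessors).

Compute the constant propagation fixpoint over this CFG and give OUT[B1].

Answer: {a: 9, b: ⊤, c: ⊤, d: 18, e: ⊤, f: 9}

Working:
Converged values:
  B0:   IN=(all ⊤)   OUT={a:9, d:18; rest ⊤}
  B1:   IN={a:9, d:18; rest ⊤}   OUT={a:9, d:18, f:9; rest ⊤}
  B2:   IN={a:9, d:18, f:9; rest ⊤}   OUT={a:9, c:162, d:18, f:9; rest ⊤}
  B3:   IN={a:9, c:162, d:18, f:9; rest ⊤}   OUT={a:18, c:162, d:18, f:9; rest ⊤}
  B4:   IN={d:18, f:9; rest ⊤}   OUT={e:2, f:9; rest ⊤}
  B5:   IN={f:9; rest ⊤}   OUT={f:9; rest ⊤}

Merge at B1: IN[B1] = OUT[B0] ⊔ OUT[B2] = {a: 9, b: ⊤, c: ⊤, d: 18, e: ⊤, f: ⊤}
Applying B1's transfer function to that IN value gives OUT[B1] (row B1 above).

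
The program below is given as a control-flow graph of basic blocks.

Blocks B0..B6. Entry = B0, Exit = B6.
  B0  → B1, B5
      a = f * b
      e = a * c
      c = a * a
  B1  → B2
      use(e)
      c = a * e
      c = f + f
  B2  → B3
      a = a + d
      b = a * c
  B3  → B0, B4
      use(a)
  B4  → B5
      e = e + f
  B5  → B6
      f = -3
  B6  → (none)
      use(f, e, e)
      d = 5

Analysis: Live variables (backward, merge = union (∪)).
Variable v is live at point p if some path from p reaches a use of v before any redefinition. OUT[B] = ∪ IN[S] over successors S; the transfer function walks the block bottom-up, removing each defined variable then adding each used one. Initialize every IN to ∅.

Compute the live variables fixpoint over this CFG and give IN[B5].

Answer: {e}

Trace:
Converged values:
  B0:  IN={b, c, d, f}  OUT={a, d, e, f}
  B1:  IN={a, d, e, f}  OUT={a, c, d, e, f}
  B2:  IN={a, c, d, e, f}  OUT={a, b, c, d, e, f}
  B3:  IN={a, b, c, d, e, f}  OUT={b, c, d, e, f}
  B4:  IN={e, f}  OUT={e}
  B5:  IN={e}  OUT={e, f}
  B6:  IN={e, f}  OUT={}

Merge at B5: OUT[B5] = IN[B6] = {e, f}
Applying B5's transfer function to that OUT value gives IN[B5] (row B5 above).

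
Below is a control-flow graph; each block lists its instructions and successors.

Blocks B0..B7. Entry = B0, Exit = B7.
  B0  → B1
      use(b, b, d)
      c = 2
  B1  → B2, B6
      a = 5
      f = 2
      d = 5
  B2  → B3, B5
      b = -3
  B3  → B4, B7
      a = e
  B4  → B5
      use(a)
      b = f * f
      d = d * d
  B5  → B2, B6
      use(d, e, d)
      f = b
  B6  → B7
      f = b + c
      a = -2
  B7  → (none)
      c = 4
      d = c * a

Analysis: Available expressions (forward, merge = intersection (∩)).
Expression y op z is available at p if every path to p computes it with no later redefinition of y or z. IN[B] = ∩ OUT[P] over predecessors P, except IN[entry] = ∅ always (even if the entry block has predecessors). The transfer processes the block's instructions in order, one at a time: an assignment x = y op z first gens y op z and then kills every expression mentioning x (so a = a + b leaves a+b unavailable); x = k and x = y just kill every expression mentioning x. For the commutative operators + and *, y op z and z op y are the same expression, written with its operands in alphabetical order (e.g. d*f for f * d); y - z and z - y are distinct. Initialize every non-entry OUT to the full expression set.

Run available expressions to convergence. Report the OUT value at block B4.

Converged values:
  B0: | IN={} | OUT={}
  B1: | IN={} | OUT={}
  B2: | IN={} | OUT={}
  B3: | IN={} | OUT={}
  B4: | IN={} | OUT={f*f}
  B5: | IN={} | OUT={}
  B6: | IN={} | OUT={b+c}
  B7: | IN={} | OUT={a*c}

Merge at B4: IN[B4] = OUT[B3] = {}
Applying B4's transfer function to that IN value gives OUT[B4] (row B4 above).

Answer: {f*f}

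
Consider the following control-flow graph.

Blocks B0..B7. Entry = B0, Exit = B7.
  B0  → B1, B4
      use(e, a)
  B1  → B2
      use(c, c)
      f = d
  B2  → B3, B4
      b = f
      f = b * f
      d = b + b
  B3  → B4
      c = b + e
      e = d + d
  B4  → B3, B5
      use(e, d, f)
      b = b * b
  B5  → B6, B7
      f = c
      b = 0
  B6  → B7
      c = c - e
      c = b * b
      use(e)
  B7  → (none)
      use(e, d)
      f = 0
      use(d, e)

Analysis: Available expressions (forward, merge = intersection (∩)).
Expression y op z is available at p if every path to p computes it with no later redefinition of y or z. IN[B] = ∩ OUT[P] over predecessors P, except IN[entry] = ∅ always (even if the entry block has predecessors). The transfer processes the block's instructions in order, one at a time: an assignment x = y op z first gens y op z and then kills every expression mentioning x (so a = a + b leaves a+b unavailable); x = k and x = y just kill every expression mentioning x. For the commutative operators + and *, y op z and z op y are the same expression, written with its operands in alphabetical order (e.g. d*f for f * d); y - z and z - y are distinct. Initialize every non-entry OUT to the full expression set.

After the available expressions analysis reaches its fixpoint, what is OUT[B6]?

Converged values:
  B0: | IN={} | OUT={}
  B1: | IN={} | OUT={}
  B2: | IN={} | OUT={b+b}
  B3: | IN={} | OUT={d+d}
  B4: | IN={} | OUT={}
  B5: | IN={} | OUT={}
  B6: | IN={} | OUT={b*b}
  B7: | IN={} | OUT={}

Merge at B6: IN[B6] = OUT[B5] = {}
Applying B6's transfer function to that IN value gives OUT[B6] (row B6 above).

Answer: {b*b}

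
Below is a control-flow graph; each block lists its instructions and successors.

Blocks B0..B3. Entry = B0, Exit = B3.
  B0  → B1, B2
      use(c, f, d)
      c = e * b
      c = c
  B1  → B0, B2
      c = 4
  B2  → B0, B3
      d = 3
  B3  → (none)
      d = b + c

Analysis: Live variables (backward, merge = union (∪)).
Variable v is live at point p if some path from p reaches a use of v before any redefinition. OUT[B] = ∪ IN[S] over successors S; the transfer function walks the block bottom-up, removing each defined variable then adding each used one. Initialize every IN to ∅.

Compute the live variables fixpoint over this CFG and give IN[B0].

Fixpoint table:
  B0:   IN={b, c, d, e, f}   OUT={b, c, d, e, f}
  B1:   IN={b, d, e, f}   OUT={b, c, d, e, f}
  B2:   IN={b, c, e, f}   OUT={b, c, d, e, f}
  B3:   IN={b, c}   OUT={}

Merge at B0: OUT[B0] = IN[B1] ⊔ IN[B2] = {b, c, d, e, f}
Applying B0's transfer function to that OUT value gives IN[B0] (row B0 above).

Answer: {b, c, d, e, f}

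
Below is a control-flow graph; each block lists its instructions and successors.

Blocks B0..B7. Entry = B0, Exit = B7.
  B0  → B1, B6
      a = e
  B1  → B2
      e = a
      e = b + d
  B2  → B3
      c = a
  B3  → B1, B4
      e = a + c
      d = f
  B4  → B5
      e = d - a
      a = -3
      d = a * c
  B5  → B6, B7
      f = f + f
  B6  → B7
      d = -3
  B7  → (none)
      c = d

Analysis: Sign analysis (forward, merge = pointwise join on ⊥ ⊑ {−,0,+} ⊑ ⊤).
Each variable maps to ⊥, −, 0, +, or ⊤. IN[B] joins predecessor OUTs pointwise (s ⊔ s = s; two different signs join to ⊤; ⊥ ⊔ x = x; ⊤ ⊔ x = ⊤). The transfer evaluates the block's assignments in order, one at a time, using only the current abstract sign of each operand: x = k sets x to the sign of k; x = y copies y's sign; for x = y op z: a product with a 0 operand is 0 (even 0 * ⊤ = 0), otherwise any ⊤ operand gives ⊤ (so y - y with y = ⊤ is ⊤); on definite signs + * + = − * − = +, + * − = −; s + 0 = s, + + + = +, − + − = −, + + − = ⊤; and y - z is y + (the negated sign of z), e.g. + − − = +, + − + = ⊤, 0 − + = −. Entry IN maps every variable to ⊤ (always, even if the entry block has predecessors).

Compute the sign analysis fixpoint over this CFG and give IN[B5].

Answer: {a: -, b: ⊤, c: ⊤, d: ⊤, e: ⊤, f: ⊤}

Working:
Converged values:
  B0:   IN=(all ⊤)   OUT=(all ⊤)
  B1:   IN=(all ⊤)   OUT=(all ⊤)
  B2:   IN=(all ⊤)   OUT=(all ⊤)
  B3:   IN=(all ⊤)   OUT=(all ⊤)
  B4:   IN=(all ⊤)   OUT={a:-; rest ⊤}
  B5:   IN={a:-; rest ⊤}   OUT={a:-; rest ⊤}
  B6:   IN=(all ⊤)   OUT={d:-; rest ⊤}
  B7:   IN=(all ⊤)   OUT=(all ⊤)

Merge at B5: IN[B5] = OUT[B4] = {a: -, b: ⊤, c: ⊤, d: ⊤, e: ⊤, f: ⊤}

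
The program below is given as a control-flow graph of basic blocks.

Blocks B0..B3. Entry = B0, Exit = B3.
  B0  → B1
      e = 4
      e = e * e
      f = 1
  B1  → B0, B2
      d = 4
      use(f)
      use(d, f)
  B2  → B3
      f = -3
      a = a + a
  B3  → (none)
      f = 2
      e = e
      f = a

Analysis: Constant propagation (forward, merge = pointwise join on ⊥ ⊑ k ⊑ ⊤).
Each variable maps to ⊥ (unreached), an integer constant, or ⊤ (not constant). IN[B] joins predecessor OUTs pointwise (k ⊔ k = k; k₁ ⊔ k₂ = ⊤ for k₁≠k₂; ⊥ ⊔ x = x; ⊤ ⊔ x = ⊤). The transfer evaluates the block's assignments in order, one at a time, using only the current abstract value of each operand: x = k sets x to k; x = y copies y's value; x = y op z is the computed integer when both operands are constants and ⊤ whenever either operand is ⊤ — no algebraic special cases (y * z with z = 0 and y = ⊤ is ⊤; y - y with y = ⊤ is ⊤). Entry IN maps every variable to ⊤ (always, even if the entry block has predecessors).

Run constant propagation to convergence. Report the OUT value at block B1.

Per-block solution:
  B0:   IN=(all ⊤)   OUT={e:16, f:1; rest ⊤}
  B1:   IN={e:16, f:1; rest ⊤}   OUT={d:4, e:16, f:1; rest ⊤}
  B2:   IN={d:4, e:16, f:1; rest ⊤}   OUT={d:4, e:16, f:-3; rest ⊤}
  B3:   IN={d:4, e:16, f:-3; rest ⊤}   OUT={d:4, e:16; rest ⊤}

Merge at B1: IN[B1] = OUT[B0] = {a: ⊤, b: ⊤, c: ⊤, d: ⊤, e: 16, f: 1}
Applying B1's transfer function to that IN value gives OUT[B1] (row B1 above).

Answer: {a: ⊤, b: ⊤, c: ⊤, d: 4, e: 16, f: 1}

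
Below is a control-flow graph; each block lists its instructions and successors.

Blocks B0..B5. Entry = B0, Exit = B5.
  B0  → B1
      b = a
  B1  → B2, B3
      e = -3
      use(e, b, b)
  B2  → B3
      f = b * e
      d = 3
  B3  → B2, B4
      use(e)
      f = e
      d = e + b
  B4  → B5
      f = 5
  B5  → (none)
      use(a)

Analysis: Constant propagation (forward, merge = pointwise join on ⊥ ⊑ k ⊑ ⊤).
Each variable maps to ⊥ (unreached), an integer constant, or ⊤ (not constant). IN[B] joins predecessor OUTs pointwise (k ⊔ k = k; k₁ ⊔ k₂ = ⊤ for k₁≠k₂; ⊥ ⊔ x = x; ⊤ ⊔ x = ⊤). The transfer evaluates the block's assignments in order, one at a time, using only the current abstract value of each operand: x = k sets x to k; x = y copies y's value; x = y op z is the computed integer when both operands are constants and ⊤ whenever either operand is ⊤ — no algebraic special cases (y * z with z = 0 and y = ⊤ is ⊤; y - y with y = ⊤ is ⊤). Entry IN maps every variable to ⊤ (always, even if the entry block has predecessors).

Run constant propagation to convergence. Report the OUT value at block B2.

Fixpoint table:
  B0:  IN=(all ⊤)  OUT=(all ⊤)
  B1:  IN=(all ⊤)  OUT={e:-3; rest ⊤}
  B2:  IN={e:-3; rest ⊤}  OUT={d:3, e:-3; rest ⊤}
  B3:  IN={e:-3; rest ⊤}  OUT={e:-3, f:-3; rest ⊤}
  B4:  IN={e:-3, f:-3; rest ⊤}  OUT={e:-3, f:5; rest ⊤}
  B5:  IN={e:-3, f:5; rest ⊤}  OUT={e:-3, f:5; rest ⊤}

Merge at B2: IN[B2] = OUT[B1] ⊔ OUT[B3] = {a: ⊤, b: ⊤, c: ⊤, d: ⊤, e: -3, f: ⊤}
Applying B2's transfer function to that IN value gives OUT[B2] (row B2 above).

Answer: {a: ⊤, b: ⊤, c: ⊤, d: 3, e: -3, f: ⊤}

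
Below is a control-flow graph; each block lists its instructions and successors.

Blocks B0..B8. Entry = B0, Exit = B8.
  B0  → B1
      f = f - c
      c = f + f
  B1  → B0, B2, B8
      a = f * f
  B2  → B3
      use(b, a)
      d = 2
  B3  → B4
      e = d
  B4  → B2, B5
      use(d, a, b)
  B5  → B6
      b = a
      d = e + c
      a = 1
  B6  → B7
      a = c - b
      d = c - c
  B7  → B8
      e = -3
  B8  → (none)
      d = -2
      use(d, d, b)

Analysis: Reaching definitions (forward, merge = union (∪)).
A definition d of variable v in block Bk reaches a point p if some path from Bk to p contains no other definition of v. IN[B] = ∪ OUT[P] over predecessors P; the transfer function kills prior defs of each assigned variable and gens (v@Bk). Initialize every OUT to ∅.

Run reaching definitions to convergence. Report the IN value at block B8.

Answer: {a@B1, a@B6, b@B5, c@B0, d@B6, e@B7, f@B0}

Working:
Fixpoint table:
  B0:   IN={a@B1, c@B0, f@B0}   OUT={a@B1, c@B0, f@B0}
  B1:   IN={a@B1, c@B0, f@B0}   OUT={a@B1, c@B0, f@B0}
  B2:   IN={a@B1, c@B0, d@B2, e@B3, f@B0}   OUT={a@B1, c@B0, d@B2, e@B3, f@B0}
  B3:   IN={a@B1, c@B0, d@B2, e@B3, f@B0}   OUT={a@B1, c@B0, d@B2, e@B3, f@B0}
  B4:   IN={a@B1, c@B0, d@B2, e@B3, f@B0}   OUT={a@B1, c@B0, d@B2, e@B3, f@B0}
  B5:   IN={a@B1, c@B0, d@B2, e@B3, f@B0}   OUT={a@B5, b@B5, c@B0, d@B5, e@B3, f@B0}
  B6:   IN={a@B5, b@B5, c@B0, d@B5, e@B3, f@B0}   OUT={a@B6, b@B5, c@B0, d@B6, e@B3, f@B0}
  B7:   IN={a@B6, b@B5, c@B0, d@B6, e@B3, f@B0}   OUT={a@B6, b@B5, c@B0, d@B6, e@B7, f@B0}
  B8:   IN={a@B1, a@B6, b@B5, c@B0, d@B6, e@B7, f@B0}   OUT={a@B1, a@B6, b@B5, c@B0, d@B8, e@B7, f@B0}

Merge at B8: IN[B8] = OUT[B1] ⊔ OUT[B7] = {a@B1, a@B6, b@B5, c@B0, d@B6, e@B7, f@B0}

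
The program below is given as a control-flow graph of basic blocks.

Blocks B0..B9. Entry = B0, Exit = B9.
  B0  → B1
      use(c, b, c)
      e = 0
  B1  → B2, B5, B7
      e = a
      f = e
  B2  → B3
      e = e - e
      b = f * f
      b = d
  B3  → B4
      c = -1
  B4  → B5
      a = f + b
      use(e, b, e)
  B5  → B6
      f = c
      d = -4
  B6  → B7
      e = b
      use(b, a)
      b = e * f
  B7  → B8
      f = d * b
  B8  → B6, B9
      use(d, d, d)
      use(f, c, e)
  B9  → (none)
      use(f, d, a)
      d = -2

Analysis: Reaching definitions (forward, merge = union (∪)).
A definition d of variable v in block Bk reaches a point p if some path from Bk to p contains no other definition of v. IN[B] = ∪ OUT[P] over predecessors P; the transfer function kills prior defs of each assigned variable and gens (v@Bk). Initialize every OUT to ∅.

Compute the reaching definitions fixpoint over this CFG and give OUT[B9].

Answer: {a@B4, b@B6, c@B3, d@B9, e@B1, e@B6, f@B7}

Trace:
Fixpoint table:
  B0:   IN={}   OUT={e@B0}
  B1:   IN={e@B0}   OUT={e@B1, f@B1}
  B2:   IN={e@B1, f@B1}   OUT={b@B2, e@B2, f@B1}
  B3:   IN={b@B2, e@B2, f@B1}   OUT={b@B2, c@B3, e@B2, f@B1}
  B4:   IN={b@B2, c@B3, e@B2, f@B1}   OUT={a@B4, b@B2, c@B3, e@B2, f@B1}
  B5:   IN={a@B4, b@B2, c@B3, e@B1, e@B2, f@B1}   OUT={a@B4, b@B2, c@B3, d@B5, e@B1, e@B2, f@B5}
  B6:   IN={a@B4, b@B2, b@B6, c@B3, d@B5, e@B1, e@B2, e@B6, f@B5, f@B7}   OUT={a@B4, b@B6, c@B3, d@B5, e@B6, f@B5, f@B7}
  B7:   IN={a@B4, b@B6, c@B3, d@B5, e@B1, e@B6, f@B1, f@B5, f@B7}   OUT={a@B4, b@B6, c@B3, d@B5, e@B1, e@B6, f@B7}
  B8:   IN={a@B4, b@B6, c@B3, d@B5, e@B1, e@B6, f@B7}   OUT={a@B4, b@B6, c@B3, d@B5, e@B1, e@B6, f@B7}
  B9:   IN={a@B4, b@B6, c@B3, d@B5, e@B1, e@B6, f@B7}   OUT={a@B4, b@B6, c@B3, d@B9, e@B1, e@B6, f@B7}

Merge at B9: IN[B9] = OUT[B8] = {a@B4, b@B6, c@B3, d@B5, e@B1, e@B6, f@B7}
Applying B9's transfer function to that IN value gives OUT[B9] (row B9 above).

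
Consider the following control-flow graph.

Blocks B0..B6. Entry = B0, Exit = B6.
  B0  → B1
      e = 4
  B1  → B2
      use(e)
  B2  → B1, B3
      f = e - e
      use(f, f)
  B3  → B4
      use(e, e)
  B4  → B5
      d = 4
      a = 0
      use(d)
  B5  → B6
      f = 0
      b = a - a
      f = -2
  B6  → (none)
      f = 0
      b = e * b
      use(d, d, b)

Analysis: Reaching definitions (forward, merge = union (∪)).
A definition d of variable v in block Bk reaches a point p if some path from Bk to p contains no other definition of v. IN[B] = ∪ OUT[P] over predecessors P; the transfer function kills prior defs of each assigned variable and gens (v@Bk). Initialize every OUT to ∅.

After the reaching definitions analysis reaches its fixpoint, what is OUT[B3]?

Per-block solution:
  B0:   IN={}   OUT={e@B0}
  B1:   IN={e@B0, f@B2}   OUT={e@B0, f@B2}
  B2:   IN={e@B0, f@B2}   OUT={e@B0, f@B2}
  B3:   IN={e@B0, f@B2}   OUT={e@B0, f@B2}
  B4:   IN={e@B0, f@B2}   OUT={a@B4, d@B4, e@B0, f@B2}
  B5:   IN={a@B4, d@B4, e@B0, f@B2}   OUT={a@B4, b@B5, d@B4, e@B0, f@B5}
  B6:   IN={a@B4, b@B5, d@B4, e@B0, f@B5}   OUT={a@B4, b@B6, d@B4, e@B0, f@B6}

Merge at B3: IN[B3] = OUT[B2] = {e@B0, f@B2}
Applying B3's transfer function to that IN value gives OUT[B3] (row B3 above).

Answer: {e@B0, f@B2}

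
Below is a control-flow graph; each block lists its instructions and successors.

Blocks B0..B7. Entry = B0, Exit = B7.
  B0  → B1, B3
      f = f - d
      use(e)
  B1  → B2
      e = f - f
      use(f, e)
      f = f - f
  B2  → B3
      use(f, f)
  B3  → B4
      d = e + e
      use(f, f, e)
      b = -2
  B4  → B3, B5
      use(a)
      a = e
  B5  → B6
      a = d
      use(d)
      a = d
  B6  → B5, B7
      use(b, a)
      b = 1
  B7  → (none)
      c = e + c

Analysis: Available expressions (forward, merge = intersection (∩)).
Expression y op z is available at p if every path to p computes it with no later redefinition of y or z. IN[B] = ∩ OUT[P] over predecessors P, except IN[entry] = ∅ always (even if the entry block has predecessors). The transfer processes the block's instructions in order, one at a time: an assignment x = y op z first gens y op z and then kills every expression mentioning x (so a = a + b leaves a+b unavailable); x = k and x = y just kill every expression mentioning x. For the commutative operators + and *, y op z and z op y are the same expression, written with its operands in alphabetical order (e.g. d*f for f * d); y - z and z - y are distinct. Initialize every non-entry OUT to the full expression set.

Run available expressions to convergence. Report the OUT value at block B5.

Fixpoint table:
  B0: | IN={} | OUT={}
  B1: | IN={} | OUT={}
  B2: | IN={} | OUT={}
  B3: | IN={} | OUT={e+e}
  B4: | IN={e+e} | OUT={e+e}
  B5: | IN={e+e} | OUT={e+e}
  B6: | IN={e+e} | OUT={e+e}
  B7: | IN={e+e} | OUT={e+e}

Merge at B5: IN[B5] = OUT[B4] ∩ OUT[B6] = {e+e}
Applying B5's transfer function to that IN value gives OUT[B5] (row B5 above).

Answer: {e+e}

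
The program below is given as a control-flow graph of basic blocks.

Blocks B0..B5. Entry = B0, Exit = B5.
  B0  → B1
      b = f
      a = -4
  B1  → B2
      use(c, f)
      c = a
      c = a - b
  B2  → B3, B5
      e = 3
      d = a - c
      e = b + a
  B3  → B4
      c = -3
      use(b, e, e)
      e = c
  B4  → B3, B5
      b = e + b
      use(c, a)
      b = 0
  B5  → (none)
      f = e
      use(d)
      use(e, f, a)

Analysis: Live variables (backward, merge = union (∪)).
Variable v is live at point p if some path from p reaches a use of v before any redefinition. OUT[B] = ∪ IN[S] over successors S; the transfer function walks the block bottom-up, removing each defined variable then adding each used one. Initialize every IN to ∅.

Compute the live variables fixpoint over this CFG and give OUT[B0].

Fixpoint table:
  B0:  IN={c, f}  OUT={a, b, c, f}
  B1:  IN={a, b, c, f}  OUT={a, b, c}
  B2:  IN={a, b, c}  OUT={a, b, d, e}
  B3:  IN={a, b, d, e}  OUT={a, b, c, d, e}
  B4:  IN={a, b, c, d, e}  OUT={a, b, d, e}
  B5:  IN={a, d, e}  OUT={}

Merge at B0: OUT[B0] = IN[B1] = {a, b, c, f}

Answer: {a, b, c, f}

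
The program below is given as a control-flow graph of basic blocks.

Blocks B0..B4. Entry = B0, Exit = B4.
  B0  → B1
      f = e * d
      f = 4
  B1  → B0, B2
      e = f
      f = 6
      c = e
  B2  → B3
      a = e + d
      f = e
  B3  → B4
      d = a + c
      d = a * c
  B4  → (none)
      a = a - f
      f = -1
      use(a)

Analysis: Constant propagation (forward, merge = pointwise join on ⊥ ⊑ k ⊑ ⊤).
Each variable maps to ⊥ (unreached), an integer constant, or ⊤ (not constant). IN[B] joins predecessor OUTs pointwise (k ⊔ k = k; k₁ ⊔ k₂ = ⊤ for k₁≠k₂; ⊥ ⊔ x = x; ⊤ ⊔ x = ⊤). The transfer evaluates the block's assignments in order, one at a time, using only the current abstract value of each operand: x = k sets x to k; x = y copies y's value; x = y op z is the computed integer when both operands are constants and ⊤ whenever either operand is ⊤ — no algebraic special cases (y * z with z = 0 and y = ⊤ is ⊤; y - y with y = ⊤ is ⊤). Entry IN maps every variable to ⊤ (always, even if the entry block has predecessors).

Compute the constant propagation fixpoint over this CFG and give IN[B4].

Answer: {a: ⊤, b: ⊤, c: 4, d: ⊤, e: 4, f: 4}

Derivation:
Converged values:
  B0:  IN=(all ⊤)  OUT={f:4; rest ⊤}
  B1:  IN={f:4; rest ⊤}  OUT={c:4, e:4, f:6; rest ⊤}
  B2:  IN={c:4, e:4, f:6; rest ⊤}  OUT={c:4, e:4, f:4; rest ⊤}
  B3:  IN={c:4, e:4, f:4; rest ⊤}  OUT={c:4, e:4, f:4; rest ⊤}
  B4:  IN={c:4, e:4, f:4; rest ⊤}  OUT={c:4, e:4, f:-1; rest ⊤}

Merge at B4: IN[B4] = OUT[B3] = {a: ⊤, b: ⊤, c: 4, d: ⊤, e: 4, f: 4}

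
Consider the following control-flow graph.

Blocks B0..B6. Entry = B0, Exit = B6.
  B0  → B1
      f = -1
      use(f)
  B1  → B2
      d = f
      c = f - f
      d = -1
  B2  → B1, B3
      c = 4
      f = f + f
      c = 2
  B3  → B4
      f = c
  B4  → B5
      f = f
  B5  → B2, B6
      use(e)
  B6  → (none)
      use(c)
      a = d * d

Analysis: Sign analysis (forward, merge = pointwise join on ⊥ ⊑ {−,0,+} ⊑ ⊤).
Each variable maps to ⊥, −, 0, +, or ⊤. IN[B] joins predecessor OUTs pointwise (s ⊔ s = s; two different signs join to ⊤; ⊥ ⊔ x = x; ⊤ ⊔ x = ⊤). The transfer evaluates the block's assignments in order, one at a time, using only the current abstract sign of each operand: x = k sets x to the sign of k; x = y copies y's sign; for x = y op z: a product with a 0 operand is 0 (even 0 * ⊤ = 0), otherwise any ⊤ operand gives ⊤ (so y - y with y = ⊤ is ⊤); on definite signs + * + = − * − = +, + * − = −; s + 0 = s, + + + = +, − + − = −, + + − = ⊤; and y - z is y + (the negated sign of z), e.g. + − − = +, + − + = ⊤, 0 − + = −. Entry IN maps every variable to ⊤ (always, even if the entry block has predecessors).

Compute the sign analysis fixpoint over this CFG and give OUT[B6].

Answer: {a: +, b: ⊤, c: +, d: -, e: ⊤, f: +}

Working:
Per-block solution:
  B0:   IN=(all ⊤)   OUT={f:-; rest ⊤}
  B1:   IN=(all ⊤)   OUT={d:-; rest ⊤}
  B2:   IN={d:-; rest ⊤}   OUT={c:+, d:-; rest ⊤}
  B3:   IN={c:+, d:-; rest ⊤}   OUT={c:+, d:-, f:+; rest ⊤}
  B4:   IN={c:+, d:-, f:+; rest ⊤}   OUT={c:+, d:-, f:+; rest ⊤}
  B5:   IN={c:+, d:-, f:+; rest ⊤}   OUT={c:+, d:-, f:+; rest ⊤}
  B6:   IN={c:+, d:-, f:+; rest ⊤}   OUT={a:+, c:+, d:-, f:+; rest ⊤}

Merge at B6: IN[B6] = OUT[B5] = {a: ⊤, b: ⊤, c: +, d: -, e: ⊤, f: +}
Applying B6's transfer function to that IN value gives OUT[B6] (row B6 above).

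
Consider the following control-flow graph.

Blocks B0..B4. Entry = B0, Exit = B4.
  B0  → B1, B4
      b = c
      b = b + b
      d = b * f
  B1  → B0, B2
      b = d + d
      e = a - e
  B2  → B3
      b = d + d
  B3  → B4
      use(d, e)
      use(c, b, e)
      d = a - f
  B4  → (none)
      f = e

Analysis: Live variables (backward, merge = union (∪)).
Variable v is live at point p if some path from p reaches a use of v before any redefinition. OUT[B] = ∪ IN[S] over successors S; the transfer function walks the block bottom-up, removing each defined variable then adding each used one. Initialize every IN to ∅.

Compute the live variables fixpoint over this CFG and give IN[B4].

Answer: {e}

Trace:
Converged values:
  B0: | IN={a, c, e, f} | OUT={a, c, d, e, f}
  B1: | IN={a, c, d, e, f} | OUT={a, c, d, e, f}
  B2: | IN={a, c, d, e, f} | OUT={a, b, c, d, e, f}
  B3: | IN={a, b, c, d, e, f} | OUT={e}
  B4: | IN={e} | OUT={}

B4 is the boundary node: OUT[B4] = {}
Applying B4's transfer function to that OUT value gives IN[B4] (row B4 above).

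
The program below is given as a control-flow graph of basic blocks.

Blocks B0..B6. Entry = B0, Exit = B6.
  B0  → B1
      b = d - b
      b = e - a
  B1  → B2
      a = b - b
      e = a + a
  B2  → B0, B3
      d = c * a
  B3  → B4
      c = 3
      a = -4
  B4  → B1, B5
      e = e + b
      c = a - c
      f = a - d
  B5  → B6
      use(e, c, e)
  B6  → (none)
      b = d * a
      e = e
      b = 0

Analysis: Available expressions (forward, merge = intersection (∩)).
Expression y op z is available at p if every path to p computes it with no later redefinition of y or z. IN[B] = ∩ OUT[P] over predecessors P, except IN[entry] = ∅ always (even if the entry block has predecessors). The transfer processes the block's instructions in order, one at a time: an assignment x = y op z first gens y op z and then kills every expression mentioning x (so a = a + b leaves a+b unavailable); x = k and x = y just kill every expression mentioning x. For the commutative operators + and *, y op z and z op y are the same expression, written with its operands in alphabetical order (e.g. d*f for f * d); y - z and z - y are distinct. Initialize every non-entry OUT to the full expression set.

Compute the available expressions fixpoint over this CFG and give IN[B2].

Converged values:
  B0:   IN={}   OUT={e-a}
  B1:   IN={}   OUT={a+a, b-b}
  B2:   IN={a+a, b-b}   OUT={a*c, a+a, b-b}
  B3:   IN={a*c, a+a, b-b}   OUT={b-b}
  B4:   IN={b-b}   OUT={a-d, b-b}
  B5:   IN={a-d, b-b}   OUT={a-d, b-b}
  B6:   IN={a-d, b-b}   OUT={a*d, a-d}

Merge at B2: IN[B2] = OUT[B1] = {a+a, b-b}

Answer: {a+a, b-b}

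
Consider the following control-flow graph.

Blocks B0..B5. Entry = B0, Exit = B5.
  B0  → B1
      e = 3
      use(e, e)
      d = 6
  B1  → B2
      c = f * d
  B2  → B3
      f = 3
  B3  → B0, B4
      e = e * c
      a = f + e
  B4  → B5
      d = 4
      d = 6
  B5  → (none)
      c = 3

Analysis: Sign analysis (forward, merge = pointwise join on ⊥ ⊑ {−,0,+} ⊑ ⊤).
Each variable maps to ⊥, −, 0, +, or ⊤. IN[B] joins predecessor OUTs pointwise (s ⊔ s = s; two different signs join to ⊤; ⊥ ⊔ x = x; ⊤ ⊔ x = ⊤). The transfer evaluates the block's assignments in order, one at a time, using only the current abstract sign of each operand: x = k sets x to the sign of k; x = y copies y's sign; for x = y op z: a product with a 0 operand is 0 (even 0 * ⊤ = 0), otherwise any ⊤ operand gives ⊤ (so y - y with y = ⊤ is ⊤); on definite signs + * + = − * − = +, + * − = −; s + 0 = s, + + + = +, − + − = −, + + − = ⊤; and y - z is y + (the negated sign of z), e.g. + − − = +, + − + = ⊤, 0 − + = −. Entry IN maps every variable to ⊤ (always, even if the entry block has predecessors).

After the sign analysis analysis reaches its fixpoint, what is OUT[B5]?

Answer: {a: ⊤, b: ⊤, c: +, d: +, e: ⊤, f: +}

Trace:
Fixpoint table:
  B0: | IN=(all ⊤) | OUT={d:+, e:+; rest ⊤}
  B1: | IN={d:+, e:+; rest ⊤} | OUT={d:+, e:+; rest ⊤}
  B2: | IN={d:+, e:+; rest ⊤} | OUT={d:+, e:+, f:+; rest ⊤}
  B3: | IN={d:+, e:+, f:+; rest ⊤} | OUT={d:+, f:+; rest ⊤}
  B4: | IN={d:+, f:+; rest ⊤} | OUT={d:+, f:+; rest ⊤}
  B5: | IN={d:+, f:+; rest ⊤} | OUT={c:+, d:+, f:+; rest ⊤}

Merge at B5: IN[B5] = OUT[B4] = {a: ⊤, b: ⊤, c: ⊤, d: +, e: ⊤, f: +}
Applying B5's transfer function to that IN value gives OUT[B5] (row B5 above).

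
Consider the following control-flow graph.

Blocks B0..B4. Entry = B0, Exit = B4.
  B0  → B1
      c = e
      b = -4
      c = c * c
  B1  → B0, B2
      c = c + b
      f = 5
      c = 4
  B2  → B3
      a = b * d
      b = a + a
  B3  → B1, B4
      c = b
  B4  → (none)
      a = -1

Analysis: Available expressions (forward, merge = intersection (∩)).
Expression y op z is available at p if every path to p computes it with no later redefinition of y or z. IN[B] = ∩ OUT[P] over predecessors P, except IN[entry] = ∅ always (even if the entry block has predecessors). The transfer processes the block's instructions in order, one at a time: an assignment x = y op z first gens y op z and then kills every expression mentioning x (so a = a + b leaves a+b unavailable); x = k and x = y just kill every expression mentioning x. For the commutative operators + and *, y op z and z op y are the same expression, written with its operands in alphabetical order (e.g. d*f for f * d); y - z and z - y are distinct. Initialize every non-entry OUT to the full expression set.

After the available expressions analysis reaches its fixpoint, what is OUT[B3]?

Answer: {a+a}

Working:
Fixpoint table:
  B0:   IN={}   OUT={}
  B1:   IN={}   OUT={}
  B2:   IN={}   OUT={a+a}
  B3:   IN={a+a}   OUT={a+a}
  B4:   IN={a+a}   OUT={}

Merge at B3: IN[B3] = OUT[B2] = {a+a}
Applying B3's transfer function to that IN value gives OUT[B3] (row B3 above).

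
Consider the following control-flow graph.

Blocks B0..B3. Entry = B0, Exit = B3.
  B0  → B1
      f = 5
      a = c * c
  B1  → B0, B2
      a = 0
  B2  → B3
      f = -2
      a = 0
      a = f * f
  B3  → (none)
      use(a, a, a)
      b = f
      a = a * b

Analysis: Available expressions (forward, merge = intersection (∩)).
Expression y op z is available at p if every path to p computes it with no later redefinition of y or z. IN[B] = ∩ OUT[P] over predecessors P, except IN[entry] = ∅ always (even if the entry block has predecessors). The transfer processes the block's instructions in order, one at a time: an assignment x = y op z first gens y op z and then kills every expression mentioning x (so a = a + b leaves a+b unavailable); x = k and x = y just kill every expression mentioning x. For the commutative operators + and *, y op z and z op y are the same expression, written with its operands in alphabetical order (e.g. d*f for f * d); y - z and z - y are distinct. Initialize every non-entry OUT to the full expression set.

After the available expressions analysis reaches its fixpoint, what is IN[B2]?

Answer: {c*c}

Trace:
Converged values:
  B0:   IN={}   OUT={c*c}
  B1:   IN={c*c}   OUT={c*c}
  B2:   IN={c*c}   OUT={c*c, f*f}
  B3:   IN={c*c, f*f}   OUT={c*c, f*f}

Merge at B2: IN[B2] = OUT[B1] = {c*c}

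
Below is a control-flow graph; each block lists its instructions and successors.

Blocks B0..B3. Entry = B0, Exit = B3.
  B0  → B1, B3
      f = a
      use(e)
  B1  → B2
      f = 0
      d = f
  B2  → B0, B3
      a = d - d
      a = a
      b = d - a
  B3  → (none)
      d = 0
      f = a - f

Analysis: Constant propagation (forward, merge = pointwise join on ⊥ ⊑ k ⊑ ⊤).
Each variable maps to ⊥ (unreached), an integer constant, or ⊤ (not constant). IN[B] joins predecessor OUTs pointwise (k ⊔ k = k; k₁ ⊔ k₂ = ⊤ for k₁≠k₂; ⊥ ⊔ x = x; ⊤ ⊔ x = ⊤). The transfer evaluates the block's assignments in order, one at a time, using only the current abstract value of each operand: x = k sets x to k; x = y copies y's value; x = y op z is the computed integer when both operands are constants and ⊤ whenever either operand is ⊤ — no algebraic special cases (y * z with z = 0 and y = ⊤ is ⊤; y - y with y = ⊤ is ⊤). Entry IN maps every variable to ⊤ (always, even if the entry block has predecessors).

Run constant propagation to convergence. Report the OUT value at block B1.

Per-block solution:
  B0:   IN=(all ⊤)   OUT=(all ⊤)
  B1:   IN=(all ⊤)   OUT={d:0, f:0; rest ⊤}
  B2:   IN={d:0, f:0; rest ⊤}   OUT={a:0, b:0, d:0, f:0; rest ⊤}
  B3:   IN=(all ⊤)   OUT={d:0; rest ⊤}

Merge at B1: IN[B1] = OUT[B0] = {a: ⊤, b: ⊤, c: ⊤, d: ⊤, e: ⊤, f: ⊤}
Applying B1's transfer function to that IN value gives OUT[B1] (row B1 above).

Answer: {a: ⊤, b: ⊤, c: ⊤, d: 0, e: ⊤, f: 0}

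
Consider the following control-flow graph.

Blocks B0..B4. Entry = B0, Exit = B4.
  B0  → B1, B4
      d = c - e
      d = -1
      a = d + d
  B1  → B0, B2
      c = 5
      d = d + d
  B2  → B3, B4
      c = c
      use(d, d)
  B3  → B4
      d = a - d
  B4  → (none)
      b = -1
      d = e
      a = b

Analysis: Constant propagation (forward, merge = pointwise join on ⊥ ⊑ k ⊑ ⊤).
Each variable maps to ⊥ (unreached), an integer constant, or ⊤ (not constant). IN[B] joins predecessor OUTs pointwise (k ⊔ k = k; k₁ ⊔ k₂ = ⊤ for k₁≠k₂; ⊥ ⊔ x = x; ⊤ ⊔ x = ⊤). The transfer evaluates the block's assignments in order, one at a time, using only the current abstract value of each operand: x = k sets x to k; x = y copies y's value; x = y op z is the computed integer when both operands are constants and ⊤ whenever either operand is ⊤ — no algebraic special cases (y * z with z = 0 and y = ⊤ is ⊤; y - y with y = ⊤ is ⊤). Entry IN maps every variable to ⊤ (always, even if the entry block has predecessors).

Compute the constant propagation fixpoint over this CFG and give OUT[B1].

Per-block solution:
  B0:  IN=(all ⊤)  OUT={a:-2, d:-1; rest ⊤}
  B1:  IN={a:-2, d:-1; rest ⊤}  OUT={a:-2, c:5, d:-2; rest ⊤}
  B2:  IN={a:-2, c:5, d:-2; rest ⊤}  OUT={a:-2, c:5, d:-2; rest ⊤}
  B3:  IN={a:-2, c:5, d:-2; rest ⊤}  OUT={a:-2, c:5, d:0; rest ⊤}
  B4:  IN={a:-2; rest ⊤}  OUT={a:-1, b:-1; rest ⊤}

Merge at B1: IN[B1] = OUT[B0] = {a: -2, b: ⊤, c: ⊤, d: -1, e: ⊤, f: ⊤}
Applying B1's transfer function to that IN value gives OUT[B1] (row B1 above).

Answer: {a: -2, b: ⊤, c: 5, d: -2, e: ⊤, f: ⊤}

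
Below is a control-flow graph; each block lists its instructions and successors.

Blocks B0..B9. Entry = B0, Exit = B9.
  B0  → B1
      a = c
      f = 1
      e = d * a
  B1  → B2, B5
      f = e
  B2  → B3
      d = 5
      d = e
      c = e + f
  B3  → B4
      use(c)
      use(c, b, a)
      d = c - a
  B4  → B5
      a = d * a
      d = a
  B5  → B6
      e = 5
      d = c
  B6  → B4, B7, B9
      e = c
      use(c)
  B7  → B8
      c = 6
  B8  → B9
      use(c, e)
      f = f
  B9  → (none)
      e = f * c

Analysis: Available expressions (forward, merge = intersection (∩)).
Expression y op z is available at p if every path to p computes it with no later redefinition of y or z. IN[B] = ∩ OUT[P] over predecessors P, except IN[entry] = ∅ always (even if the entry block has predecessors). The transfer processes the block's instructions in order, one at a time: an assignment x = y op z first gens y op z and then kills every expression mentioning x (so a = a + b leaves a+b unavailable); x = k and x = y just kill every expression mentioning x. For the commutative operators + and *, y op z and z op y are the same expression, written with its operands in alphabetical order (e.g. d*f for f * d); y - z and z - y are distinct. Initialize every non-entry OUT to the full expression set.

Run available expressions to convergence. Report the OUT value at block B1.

Converged values:
  B0:  IN={}  OUT={a*d}
  B1:  IN={a*d}  OUT={a*d}
  B2:  IN={a*d}  OUT={e+f}
  B3:  IN={e+f}  OUT={c-a, e+f}
  B4:  IN={}  OUT={}
  B5:  IN={}  OUT={}
  B6:  IN={}  OUT={}
  B7:  IN={}  OUT={}
  B8:  IN={}  OUT={}
  B9:  IN={}  OUT={c*f}

Merge at B1: IN[B1] = OUT[B0] = {a*d}
Applying B1's transfer function to that IN value gives OUT[B1] (row B1 above).

Answer: {a*d}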